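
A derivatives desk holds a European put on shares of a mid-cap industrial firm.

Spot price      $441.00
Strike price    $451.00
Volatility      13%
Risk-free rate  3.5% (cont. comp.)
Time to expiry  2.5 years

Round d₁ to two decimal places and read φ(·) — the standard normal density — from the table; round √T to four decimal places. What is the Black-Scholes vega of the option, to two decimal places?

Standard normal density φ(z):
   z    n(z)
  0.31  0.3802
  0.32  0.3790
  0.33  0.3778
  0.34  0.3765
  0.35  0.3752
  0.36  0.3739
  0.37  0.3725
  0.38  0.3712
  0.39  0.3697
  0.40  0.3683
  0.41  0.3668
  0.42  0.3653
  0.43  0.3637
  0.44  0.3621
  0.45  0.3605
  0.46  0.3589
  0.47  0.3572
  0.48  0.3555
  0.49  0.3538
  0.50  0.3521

254.71

σ√T = 0.13·√2.5 = 0.2055
d₁ = [ln(441/451) + (0.035 + ½·0.13²)·2.5] / (σ√T) = (-0.0224 + 0.1086) / 0.2055 = 0.4194 ⇒ 0.42
√T = √2.5 = 1.5811
φ(d₁) = φ(0.42) = 0.3653
vega = S·φ(d₁)·√T = 441·0.3653·1.5811 = 254.7109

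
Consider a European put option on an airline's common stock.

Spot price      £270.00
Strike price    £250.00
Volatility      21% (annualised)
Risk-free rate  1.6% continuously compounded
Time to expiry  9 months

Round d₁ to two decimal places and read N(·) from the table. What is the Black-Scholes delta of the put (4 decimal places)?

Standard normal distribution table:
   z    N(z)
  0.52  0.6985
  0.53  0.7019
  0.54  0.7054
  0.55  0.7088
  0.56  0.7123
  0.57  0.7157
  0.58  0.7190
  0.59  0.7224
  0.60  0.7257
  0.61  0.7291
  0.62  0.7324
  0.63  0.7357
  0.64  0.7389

-0.2810

T = 0.75;  σ√T = 0.1819
d₁ = [ln(270/250) + (0.016 + 0.21²/2)·0.75] / 0.1819 = [0.0770 + 0.0285] / 0.1819 = 0.5801 ≈ 0.58
N(d₁) = N(0.58) = 0.7190
Δ_put = N(d₁) − 1 = 0.7190 − 1 = -0.2810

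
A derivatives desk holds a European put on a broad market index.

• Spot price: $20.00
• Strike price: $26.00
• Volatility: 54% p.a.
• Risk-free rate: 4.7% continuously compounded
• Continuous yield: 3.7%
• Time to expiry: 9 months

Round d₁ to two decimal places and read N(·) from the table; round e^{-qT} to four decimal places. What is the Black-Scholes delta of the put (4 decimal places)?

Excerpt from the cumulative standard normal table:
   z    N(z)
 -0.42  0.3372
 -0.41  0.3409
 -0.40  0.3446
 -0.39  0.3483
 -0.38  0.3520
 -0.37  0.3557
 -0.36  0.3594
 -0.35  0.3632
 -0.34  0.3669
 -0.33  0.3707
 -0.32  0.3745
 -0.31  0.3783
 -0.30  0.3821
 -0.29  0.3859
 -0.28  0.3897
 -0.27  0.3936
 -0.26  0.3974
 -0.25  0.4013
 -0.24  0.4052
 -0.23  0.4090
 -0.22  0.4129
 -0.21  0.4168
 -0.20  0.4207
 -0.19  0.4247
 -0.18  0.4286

-0.6047

σ√T = 0.54 × 0.8660 = 0.4677
d₁ = [ln(20/26) + (0.047 − 0.037 + 0.54²/2)·0.75] / 0.4677 = [-0.2624 + 0.1169] / 0.4677 = -0.3112 ⇒ -0.31
N(d₁) = N(-0.31) = 0.3783
Δ_put = e^(−qT)·(N(d₁) − 1) = 0.9726·(0.3783 − 1) = -0.6047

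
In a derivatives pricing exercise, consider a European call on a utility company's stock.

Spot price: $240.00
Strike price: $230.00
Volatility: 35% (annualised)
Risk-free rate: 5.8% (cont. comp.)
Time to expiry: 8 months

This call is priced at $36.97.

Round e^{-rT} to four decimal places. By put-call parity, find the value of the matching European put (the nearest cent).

$18.25

e^(−rT) = e^(−0.058·0.6667) = 0.9621
Put-call parity: C − P = S − K·e^(−rT) = 240 − 230·0.9621 = 240 − 221.2830 = 18.7170
P = C − (C − P) = 36.97 − (18.7170) = 18.2530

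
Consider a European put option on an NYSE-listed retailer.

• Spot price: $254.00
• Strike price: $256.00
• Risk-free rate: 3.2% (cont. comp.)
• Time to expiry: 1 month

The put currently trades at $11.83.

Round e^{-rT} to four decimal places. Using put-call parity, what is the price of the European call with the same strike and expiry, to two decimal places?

exp(−rT) = exp(−0.032·0.08333) = 0.9973
Put-call parity: C − P = S − K·e^(−rT) = 254 − 256·0.9973 = 254 − 255.3088 = -1.3088
C = P + (C − P) = 11.83 + (-1.3088) = 10.5212

$10.52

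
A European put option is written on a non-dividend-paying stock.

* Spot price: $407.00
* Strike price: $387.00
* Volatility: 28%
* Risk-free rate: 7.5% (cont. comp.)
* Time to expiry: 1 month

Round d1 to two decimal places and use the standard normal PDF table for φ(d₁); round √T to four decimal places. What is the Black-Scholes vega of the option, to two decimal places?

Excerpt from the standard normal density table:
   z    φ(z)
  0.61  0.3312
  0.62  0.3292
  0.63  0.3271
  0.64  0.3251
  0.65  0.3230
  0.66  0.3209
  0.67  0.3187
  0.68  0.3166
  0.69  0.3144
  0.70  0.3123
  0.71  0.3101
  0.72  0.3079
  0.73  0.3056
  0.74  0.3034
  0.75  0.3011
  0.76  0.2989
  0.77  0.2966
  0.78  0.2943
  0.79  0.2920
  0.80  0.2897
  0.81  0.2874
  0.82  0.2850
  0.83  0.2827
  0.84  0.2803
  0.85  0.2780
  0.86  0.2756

σ√T = 0.28 × 0.2887 = 0.0808
d₁ = [ln(407/387) + (0.075 + 0.28²/2)·0.08333] / 0.0808 = [0.0504 + 0.0095] / 0.0808 = 0.7411 which rounds to 0.74
√T = √0.08333 = 0.2887
φ(d₁) = φ(0.74) = 0.3034
vega = S·φ(d₁)·√T = 407·0.3034·0.2887 = 35.6498
(Vega is the same for a European call and put with the same parameters.)

35.65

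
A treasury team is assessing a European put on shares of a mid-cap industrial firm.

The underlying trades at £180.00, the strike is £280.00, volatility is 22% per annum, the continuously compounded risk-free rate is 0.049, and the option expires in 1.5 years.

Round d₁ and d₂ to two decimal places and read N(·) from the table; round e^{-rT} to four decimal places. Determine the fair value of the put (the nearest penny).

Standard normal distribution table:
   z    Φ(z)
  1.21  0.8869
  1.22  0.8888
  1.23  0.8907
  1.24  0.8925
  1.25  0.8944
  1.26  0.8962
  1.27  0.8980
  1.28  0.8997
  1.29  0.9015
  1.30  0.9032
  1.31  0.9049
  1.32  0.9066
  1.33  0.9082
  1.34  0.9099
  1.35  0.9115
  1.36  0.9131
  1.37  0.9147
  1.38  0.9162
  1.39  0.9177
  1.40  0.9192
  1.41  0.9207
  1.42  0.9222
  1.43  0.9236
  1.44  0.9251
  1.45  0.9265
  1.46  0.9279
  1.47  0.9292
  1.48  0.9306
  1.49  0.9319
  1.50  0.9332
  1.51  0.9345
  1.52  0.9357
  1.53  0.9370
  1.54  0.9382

σ√T = 0.22 × 1.2247 = 0.2694
d₁ = [ln(180/280) + (0.049 + ½·0.22²)·1.5] / (σ√T) = (-0.4418 + 0.1098) / 0.2694 = -1.2323 which rounds to -1.23
d₂ = -1.2323 − 0.2694 = -1.5017 which rounds to -1.50
exp(−rT) = exp(−0.049·1.5) = 0.9291
N(−d₂) = N(1.50) = 0.9332;  N(−d₁) = N(1.23) = 0.8907
P = 280·0.9291·0.9332 − 180·0.8907 = 242.7701 − 160.3260 = 82.4441

£82.44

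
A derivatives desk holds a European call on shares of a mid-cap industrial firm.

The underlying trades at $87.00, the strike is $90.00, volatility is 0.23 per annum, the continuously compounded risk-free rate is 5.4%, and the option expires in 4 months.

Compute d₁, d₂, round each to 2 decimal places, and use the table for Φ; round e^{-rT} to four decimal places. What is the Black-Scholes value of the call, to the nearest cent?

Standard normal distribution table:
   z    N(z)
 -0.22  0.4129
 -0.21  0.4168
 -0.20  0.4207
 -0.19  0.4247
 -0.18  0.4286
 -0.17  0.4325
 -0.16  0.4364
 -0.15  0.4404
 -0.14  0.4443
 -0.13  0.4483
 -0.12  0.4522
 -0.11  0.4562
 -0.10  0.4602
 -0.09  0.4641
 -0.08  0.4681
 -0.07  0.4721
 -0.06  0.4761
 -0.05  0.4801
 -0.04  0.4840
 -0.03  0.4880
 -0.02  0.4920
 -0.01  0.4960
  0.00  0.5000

$4.23

σ√T = 0.23·√0.3333 = 0.1328
ln(S/K) + (r + σ²/2)T = ln(87/90) + (0.054 + 0.23²/2)·0.3333 = -0.0339 + 0.0268 = -0.0071
d₁ = -0.0071 / 0.1328 = -0.0534 ⇒ -0.05
d₂ = d₁ − σ√T = -0.0534 − 0.1328 = -0.1861 ⇒ -0.19
e^(−rT) = e^(−0.054·0.3333) = 0.9822
N(d₁) = N(-0.05) = 0.4801;  N(d₂) = N(-0.19) = 0.4247
C = 87·0.4801 − 90·0.9822·0.4247 = 41.7687 − 37.5426 = 4.2261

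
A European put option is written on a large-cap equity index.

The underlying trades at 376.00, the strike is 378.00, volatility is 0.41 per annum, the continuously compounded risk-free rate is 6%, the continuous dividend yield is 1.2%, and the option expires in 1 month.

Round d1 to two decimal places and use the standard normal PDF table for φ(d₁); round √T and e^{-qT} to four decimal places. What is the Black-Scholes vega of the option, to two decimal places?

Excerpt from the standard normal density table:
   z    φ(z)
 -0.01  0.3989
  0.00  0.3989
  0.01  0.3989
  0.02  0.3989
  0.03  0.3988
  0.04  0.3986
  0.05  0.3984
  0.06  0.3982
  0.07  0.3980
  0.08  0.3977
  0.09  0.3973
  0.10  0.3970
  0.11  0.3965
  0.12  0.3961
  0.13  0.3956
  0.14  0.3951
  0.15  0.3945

43.20

σ√T = 0.41 × 0.2887 = 0.1184
d₁ = [ln(376/378) + (0.06 − 0.012 + 0.41²/2)·0.08333] / 0.1184 = [-0.0053 + 0.0110] / 0.1184 = 0.0482 ≈ 0.05
√T = √0.08333 = 0.2887
φ(d₁) = φ(0.05) = 0.3984
exp(−qT) = exp(−0.012·0.08333) = 0.9990
vega = S·exp(−qT)·φ(d₁)·√T = 376·0.9990·0.3984·0.2887 = 43.2036
(The call has the same vega.)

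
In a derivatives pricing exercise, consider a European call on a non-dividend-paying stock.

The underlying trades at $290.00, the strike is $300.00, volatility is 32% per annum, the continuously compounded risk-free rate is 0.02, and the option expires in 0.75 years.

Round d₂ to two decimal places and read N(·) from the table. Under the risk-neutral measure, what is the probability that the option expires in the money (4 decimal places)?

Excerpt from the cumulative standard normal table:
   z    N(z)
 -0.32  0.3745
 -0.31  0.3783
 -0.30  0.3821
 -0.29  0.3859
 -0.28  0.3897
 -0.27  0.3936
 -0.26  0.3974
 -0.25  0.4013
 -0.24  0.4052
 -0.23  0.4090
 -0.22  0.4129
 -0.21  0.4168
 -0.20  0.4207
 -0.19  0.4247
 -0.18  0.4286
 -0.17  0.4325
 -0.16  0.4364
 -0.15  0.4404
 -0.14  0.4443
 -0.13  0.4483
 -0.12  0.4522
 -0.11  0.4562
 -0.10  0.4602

0.4168

σ√T = 0.32 × 0.8660 = 0.2771
d₁ = [ln(290/300) + (0.02 + ½·0.32²)·0.75] / (σ√T) = (-0.0339 + 0.0534) / 0.2771 = 0.0704 ≈ 0.07
d₂ = 0.0704 − 0.2771 = -0.2068 ≈ -0.21
Risk-neutral Pr[S_T > K] = N(d₂) = N(-0.21) = 0.4168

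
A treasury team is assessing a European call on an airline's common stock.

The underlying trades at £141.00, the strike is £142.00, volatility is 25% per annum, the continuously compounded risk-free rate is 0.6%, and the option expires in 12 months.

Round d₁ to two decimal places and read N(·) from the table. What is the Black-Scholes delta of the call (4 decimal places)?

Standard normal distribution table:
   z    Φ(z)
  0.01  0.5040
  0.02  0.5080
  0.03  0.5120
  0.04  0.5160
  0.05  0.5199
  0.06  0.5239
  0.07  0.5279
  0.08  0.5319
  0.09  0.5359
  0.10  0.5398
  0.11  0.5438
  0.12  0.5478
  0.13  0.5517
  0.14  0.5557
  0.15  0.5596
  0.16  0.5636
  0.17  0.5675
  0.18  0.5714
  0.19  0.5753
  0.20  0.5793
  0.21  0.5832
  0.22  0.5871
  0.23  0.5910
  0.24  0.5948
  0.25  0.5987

σ√T = 0.25·√1 = 0.2500
d₁ = [ln(141/142) + (0.006 + 0.25²/2)·1] / 0.2500 = [-0.0071 + 0.0372] / 0.2500 = 0.1207 which rounds to 0.12
N(d₁) = N(0.12) = 0.5478
Δ_call = N(d₁) = 0.5478

0.5478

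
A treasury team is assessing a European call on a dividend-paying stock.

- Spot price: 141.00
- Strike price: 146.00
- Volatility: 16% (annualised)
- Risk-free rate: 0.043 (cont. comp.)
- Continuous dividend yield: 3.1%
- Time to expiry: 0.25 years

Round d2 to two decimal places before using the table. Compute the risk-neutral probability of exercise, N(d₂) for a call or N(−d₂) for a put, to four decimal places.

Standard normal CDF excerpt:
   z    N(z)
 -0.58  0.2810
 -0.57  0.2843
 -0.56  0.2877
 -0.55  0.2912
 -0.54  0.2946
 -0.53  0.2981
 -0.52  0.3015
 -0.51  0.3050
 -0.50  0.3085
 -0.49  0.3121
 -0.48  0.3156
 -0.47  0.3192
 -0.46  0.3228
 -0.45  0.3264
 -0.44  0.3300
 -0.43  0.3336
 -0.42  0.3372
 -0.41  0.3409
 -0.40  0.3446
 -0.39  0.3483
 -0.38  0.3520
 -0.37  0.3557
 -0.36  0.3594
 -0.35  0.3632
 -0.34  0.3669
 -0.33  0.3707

σ√T = 0.16·√0.25 = 0.0800
ln(S/K) + (r − q + σ²/2)T = ln(141/146) + (0.043 − 0.031 + 0.16²/2)·0.25 = -0.0348 + 0.0062 = -0.0286
d₁ = -0.0286 / 0.0800 = -0.3581 → -0.36
d₂ = d₁ − σ√T = -0.3581 − 0.0800 = -0.4381 → -0.44
Risk-neutral Pr[S_T > K] = N(d₂) = N(-0.44) = 0.3300

0.3300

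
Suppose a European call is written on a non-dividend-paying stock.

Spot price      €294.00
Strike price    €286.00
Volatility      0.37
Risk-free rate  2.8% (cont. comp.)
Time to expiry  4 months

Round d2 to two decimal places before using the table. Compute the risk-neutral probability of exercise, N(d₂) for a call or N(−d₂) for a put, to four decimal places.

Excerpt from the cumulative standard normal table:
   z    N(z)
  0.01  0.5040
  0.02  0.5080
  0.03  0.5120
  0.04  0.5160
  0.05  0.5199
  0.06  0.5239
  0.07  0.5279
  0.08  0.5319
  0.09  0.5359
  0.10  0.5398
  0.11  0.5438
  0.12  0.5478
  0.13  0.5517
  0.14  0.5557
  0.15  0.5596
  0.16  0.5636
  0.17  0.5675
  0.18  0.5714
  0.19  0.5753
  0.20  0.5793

T = 0.3333;  σ√T = 0.2136
ln(S/K) + (r + σ²/2)T = ln(294/286) + (0.028 + 0.37²/2)·0.3333 = 0.0276 + 0.0321 = 0.0597
d₁ = 0.0597 / 0.2136 = 0.2796 which rounds to 0.28
d₂ = d₁ − σ√T = 0.2796 − 0.2136 = 0.0660 which rounds to 0.07
Pr(exercise) under Q = N(d₂) = 0.5279

0.5279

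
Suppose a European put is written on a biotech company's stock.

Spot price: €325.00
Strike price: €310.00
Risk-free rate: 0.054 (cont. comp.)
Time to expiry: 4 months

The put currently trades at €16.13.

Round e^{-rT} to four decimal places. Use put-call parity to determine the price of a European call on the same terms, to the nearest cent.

€36.65

exp(−rT) = exp(−0.054·0.3333) = 0.9822
Put-call parity: C − P = S − K·e^(−rT) = 325 − 310·0.9822 = 325 − 304.4820 = 20.5180
C = P + (C − P) = 16.13 + (20.5180) = 36.6480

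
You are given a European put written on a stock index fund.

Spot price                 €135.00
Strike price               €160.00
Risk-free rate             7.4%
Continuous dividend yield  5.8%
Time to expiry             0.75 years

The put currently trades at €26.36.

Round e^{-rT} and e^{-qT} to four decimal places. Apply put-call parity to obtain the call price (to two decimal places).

e^(−qT) = e^(−0.058·0.75) = 0.9574;  e^(−rT) = e^(−0.074·0.75) = 0.9460
Put-call parity: C − P = S·e^(−qT) − K·e^(−rT) = 135·0.9574 − 160·0.9460 = 129.2490 − 151.3600 = -22.1110
C = P + (C − P) = 26.36 + (-22.1110) = 4.2490

€4.25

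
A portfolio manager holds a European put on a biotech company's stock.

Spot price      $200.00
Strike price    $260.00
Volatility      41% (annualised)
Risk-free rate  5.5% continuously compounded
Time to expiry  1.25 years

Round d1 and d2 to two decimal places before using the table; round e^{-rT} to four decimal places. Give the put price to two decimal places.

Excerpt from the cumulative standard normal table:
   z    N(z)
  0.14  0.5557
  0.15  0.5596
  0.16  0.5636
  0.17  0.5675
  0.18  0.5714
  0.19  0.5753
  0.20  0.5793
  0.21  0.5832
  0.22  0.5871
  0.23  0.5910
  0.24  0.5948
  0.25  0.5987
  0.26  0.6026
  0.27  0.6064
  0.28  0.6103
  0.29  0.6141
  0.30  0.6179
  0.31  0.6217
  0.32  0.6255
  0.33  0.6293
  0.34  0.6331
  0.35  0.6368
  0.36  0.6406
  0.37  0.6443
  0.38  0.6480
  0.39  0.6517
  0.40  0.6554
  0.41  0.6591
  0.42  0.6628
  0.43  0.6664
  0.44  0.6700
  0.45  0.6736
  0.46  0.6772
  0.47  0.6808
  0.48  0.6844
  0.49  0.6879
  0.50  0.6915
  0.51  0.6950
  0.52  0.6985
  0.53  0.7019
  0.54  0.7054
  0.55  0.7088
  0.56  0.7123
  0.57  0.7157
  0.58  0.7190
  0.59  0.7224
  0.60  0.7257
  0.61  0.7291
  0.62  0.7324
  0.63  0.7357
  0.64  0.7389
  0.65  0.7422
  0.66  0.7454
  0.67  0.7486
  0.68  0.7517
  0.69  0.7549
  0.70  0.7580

$65.10

T = 1.25;  σ√T = 0.4584
d₁ = [ln(200/260) + (0.055 + 0.41²/2)·1.25] / 0.4584 = [-0.2624 + 0.1738] / 0.4584 = -0.1932 → -0.19
d₂ = d₁ − σ√T = -0.1932 − 0.4584 = -0.6516 → -0.65
e^(−rT) = e^(−0.055·1.25) = 0.9336
N(−d₂) = N(0.65) = 0.7422;  N(−d₁) = N(0.19) = 0.5753
P = 260·0.9336·0.7422 − 200·0.5753 = 180.1587 − 115.0600 = 65.0987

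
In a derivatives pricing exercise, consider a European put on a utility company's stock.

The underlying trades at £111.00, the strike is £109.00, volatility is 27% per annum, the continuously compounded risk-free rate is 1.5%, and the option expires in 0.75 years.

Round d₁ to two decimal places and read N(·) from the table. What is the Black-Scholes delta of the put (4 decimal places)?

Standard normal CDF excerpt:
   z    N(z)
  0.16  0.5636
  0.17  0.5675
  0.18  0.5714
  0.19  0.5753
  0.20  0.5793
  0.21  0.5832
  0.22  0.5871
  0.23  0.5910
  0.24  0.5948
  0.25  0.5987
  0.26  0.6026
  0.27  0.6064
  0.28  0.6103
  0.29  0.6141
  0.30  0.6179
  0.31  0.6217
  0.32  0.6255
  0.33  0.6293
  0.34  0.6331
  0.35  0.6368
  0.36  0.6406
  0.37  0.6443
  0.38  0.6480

-0.4052

σ√T = 0.27 × 0.8660 = 0.2338
d₁ = [ln(111/109) + (0.015 + 0.27²/2)·0.75] / 0.2338 = [0.0182 + 0.0386] / 0.2338 = 0.2428 ≈ 0.24
N(d₁) = N(0.24) = 0.5948
Δ_put = N(d₁) − 1 = 0.5948 − 1 = -0.4052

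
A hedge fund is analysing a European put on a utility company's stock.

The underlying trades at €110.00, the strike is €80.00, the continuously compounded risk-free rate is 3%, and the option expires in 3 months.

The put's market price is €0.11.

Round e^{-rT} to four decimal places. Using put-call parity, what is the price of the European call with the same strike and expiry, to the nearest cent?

€30.71

e^(−rT) = e^(−0.03·0.25) = 0.9925
Put-call parity: C − P = S − K·e^(−rT) = 110 − 80·0.9925 = 110 − 79.4000 = 30.6000
C = P + (C − P) = 0.11 + (30.6000) = 30.7100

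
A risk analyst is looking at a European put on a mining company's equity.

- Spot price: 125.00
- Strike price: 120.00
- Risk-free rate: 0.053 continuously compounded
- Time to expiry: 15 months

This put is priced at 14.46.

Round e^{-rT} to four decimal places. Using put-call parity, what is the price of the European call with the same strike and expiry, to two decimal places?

27.15

exp(−rT) = exp(−0.053·1.25) = 0.9359
Put-call parity: C − P = S − K·e^(−rT) = 125 − 120·0.9359 = 125 − 112.3080 = 12.6920
C = P + (C − P) = 14.46 + (12.6920) = 27.1520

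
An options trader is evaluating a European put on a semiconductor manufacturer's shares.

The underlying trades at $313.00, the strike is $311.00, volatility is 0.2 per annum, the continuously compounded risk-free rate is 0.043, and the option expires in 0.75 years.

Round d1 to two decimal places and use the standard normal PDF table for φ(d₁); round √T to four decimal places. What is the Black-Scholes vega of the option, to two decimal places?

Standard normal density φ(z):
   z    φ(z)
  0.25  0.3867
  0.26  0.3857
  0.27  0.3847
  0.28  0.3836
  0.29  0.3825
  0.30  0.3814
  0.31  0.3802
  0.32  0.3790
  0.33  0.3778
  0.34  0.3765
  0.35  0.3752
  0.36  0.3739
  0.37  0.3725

T = 0.75;  σ√T = 0.1732
d₁ = [ln(313/311) + (0.043 + 0.2²/2)·0.75] / 0.1732 = [0.0064 + 0.0473] / 0.1732 = 0.3098 ⇒ 0.31
√T = √0.75 = 0.8660
φ(d₁) = φ(0.31) = 0.3802
vega = S·φ(d₁)·√T = 313·0.3802·0.8660 = 103.0563

103.06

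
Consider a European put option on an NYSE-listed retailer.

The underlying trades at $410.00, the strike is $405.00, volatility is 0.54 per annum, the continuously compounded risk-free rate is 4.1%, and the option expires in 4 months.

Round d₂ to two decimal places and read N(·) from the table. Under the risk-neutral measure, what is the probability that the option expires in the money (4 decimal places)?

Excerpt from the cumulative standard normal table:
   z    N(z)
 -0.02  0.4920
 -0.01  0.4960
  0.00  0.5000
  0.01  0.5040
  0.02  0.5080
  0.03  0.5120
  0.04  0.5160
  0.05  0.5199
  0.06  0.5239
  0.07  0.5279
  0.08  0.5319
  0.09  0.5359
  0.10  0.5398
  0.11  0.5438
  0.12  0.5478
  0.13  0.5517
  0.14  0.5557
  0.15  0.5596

0.5279

σ√T = 0.54·√0.3333 = 0.3118
ln(S/K) + (r + σ²/2)T = ln(410/405) + (0.041 + 0.54²/2)·0.3333 = 0.0123 + 0.0623 = 0.0745
d₁ = 0.0745 / 0.3118 = 0.2391 which rounds to 0.24
d₂ = d₁ − σ√T = 0.2391 − 0.3118 = -0.0727 which rounds to -0.07
Pr(exercise) under Q = N(−d₂) = N(0.07) = 0.5279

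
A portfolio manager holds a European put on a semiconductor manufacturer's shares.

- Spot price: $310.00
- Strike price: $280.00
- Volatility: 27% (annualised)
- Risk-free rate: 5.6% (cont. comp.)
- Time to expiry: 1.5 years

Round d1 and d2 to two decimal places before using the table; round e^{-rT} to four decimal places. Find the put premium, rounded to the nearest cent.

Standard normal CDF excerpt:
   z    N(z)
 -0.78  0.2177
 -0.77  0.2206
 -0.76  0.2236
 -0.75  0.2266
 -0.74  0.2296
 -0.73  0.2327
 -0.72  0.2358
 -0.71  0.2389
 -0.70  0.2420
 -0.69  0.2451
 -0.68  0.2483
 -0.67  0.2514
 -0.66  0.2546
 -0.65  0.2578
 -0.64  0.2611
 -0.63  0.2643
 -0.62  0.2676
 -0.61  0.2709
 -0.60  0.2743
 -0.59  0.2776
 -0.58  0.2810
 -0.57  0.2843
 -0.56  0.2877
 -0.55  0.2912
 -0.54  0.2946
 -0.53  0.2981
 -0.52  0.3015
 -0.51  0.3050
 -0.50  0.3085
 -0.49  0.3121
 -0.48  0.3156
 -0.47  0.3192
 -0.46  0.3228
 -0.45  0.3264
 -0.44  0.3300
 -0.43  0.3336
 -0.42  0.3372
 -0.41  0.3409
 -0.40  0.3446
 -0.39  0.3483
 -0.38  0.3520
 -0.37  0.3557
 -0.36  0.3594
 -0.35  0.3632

$16.57

σ√T = 0.27 × 1.2247 = 0.3307
ln(S/K) + (r + σ²/2)T = ln(310/280) + (0.056 + 0.27²/2)·1.5 = 0.1018 + 0.1387 = 0.2405
d₁ = 0.2405 / 0.3307 = 0.7272 ≈ 0.73
d₂ = d₁ − σ√T = 0.7272 − 0.3307 = 0.3965 ≈ 0.40
exp(−rT) = exp(−0.056·1.5) = 0.9194
N(−d₂) = N(-0.40) = 0.3446;  N(−d₁) = N(-0.73) = 0.2327
P = 280·0.9194·0.3446 − 310·0.2327 = 88.7111 − 72.1370 = 16.5741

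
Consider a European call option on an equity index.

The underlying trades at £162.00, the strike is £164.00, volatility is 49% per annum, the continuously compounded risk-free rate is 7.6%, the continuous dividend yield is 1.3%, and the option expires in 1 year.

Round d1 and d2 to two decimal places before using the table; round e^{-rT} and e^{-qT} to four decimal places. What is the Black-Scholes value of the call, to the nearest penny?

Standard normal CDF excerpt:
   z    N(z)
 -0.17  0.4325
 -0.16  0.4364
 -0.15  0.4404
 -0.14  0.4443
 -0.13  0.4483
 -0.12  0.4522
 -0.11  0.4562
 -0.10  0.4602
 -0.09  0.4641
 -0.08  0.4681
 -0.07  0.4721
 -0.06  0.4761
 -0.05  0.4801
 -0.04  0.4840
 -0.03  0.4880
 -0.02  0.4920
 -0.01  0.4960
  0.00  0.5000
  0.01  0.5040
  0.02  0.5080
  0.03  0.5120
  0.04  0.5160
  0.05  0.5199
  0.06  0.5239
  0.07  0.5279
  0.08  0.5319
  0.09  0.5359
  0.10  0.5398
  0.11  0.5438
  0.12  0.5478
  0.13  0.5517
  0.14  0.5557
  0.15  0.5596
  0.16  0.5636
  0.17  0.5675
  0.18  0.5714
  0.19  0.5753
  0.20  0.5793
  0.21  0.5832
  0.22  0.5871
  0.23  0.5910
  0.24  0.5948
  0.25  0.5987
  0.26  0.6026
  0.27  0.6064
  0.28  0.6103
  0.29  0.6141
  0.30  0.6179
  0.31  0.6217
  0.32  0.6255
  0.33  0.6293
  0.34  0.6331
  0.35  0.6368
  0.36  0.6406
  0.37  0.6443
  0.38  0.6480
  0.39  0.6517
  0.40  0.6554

σ√T = 0.49 × 1.0000 = 0.4900
ln(S/K) + (r − q + σ²/2)T = ln(162/164) + (0.076 − 0.013 + 0.49²/2)·1 = -0.0123 + 0.1830 = 0.1708
d₁ = 0.1708 / 0.4900 = 0.3485 which rounds to 0.35
d₂ = d₁ − σ√T = 0.3485 − 0.4900 = -0.1415 which rounds to -0.14
e^(−qT) = e^(−0.013·1) = 0.9871;  e^(−rT) = e^(−0.076·1) = 0.9268
N(d₁) = N(0.35) = 0.6368;  N(d₂) = N(-0.14) = 0.4443
C = 162·0.9871·0.6368 − 164·0.9268·0.4443 = 101.8308 − 67.5315 = 34.2993

£34.30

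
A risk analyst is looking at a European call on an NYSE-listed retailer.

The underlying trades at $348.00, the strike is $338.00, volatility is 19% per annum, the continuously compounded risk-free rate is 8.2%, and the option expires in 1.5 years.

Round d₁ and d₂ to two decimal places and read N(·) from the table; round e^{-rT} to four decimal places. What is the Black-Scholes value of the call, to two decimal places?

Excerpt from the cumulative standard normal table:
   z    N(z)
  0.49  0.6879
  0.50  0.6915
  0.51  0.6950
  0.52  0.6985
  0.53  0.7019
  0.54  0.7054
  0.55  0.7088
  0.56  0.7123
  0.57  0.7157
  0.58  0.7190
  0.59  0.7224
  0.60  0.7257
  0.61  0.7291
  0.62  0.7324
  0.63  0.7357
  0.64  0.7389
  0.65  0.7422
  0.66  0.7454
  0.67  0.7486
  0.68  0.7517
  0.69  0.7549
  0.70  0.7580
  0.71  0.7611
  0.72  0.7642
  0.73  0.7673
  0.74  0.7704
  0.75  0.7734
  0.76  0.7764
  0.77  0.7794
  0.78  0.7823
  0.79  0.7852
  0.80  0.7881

$60.39

T = 1.5;  σ√T = 0.2327
d₁ = [ln(348/338) + (0.082 + 0.19²/2)·1.5] / 0.2327 = [0.0292 + 0.1501] / 0.2327 = 0.7702 → 0.77
d₂ = d₁ − σ√T = 0.7702 − 0.2327 = 0.5375 → 0.54
exp(−rT) = exp(−0.082·1.5) = 0.8843
C = 348·N(0.77) − 338·0.8843·N(0.54) = 348·0.7794 − 338·0.8843·0.7054 = 271.2312 − 210.8394 = 60.3918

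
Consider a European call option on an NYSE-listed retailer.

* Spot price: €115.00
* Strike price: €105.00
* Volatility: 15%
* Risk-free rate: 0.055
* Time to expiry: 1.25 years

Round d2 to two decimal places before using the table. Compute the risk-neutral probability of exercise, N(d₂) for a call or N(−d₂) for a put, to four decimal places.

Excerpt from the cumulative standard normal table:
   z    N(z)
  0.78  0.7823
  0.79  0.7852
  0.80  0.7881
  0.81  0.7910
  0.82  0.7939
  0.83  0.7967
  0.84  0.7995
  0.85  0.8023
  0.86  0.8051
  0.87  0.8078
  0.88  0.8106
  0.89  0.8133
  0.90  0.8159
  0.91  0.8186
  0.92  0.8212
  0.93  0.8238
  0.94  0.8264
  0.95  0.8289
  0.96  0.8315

0.8078

T = 1.25;  σ√T = 0.1677
d₁ = [ln(115/105) + (0.055 + ½·0.15²)·1.25] / (σ√T) = (0.0910 + 0.0828) / 0.1677 = 1.0362 which rounds to 1.04
d₂ = 1.0362 − 0.1677 = 0.8685 which rounds to 0.87
Risk-neutral Pr[S_T > K] = N(d₂) = N(0.87) = 0.8078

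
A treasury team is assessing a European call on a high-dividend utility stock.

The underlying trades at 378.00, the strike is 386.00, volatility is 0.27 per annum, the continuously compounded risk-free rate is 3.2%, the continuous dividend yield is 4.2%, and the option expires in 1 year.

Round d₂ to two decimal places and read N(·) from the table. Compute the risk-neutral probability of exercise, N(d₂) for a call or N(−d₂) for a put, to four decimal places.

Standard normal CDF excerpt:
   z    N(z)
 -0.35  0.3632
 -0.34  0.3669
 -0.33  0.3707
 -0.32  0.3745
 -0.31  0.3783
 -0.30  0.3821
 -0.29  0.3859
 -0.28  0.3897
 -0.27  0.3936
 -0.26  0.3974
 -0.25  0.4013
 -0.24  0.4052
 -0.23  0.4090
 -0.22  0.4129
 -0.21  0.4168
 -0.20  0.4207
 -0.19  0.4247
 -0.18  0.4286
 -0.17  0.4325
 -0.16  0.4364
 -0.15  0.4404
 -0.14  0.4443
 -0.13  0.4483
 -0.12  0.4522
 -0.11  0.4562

0.4013

σ√T = 0.27·√1 = 0.2700
d₁ = [ln(378/386) + (0.032 − 0.042 + 0.27²/2)·1] / 0.2700 = [-0.0209 + 0.0265] / 0.2700 = 0.0204 ≈ 0.02
d₂ = d₁ − σ√T = 0.0204 − 0.2700 = -0.2496 ≈ -0.25
Pr(exercise) under Q = N(d₂) = 0.4013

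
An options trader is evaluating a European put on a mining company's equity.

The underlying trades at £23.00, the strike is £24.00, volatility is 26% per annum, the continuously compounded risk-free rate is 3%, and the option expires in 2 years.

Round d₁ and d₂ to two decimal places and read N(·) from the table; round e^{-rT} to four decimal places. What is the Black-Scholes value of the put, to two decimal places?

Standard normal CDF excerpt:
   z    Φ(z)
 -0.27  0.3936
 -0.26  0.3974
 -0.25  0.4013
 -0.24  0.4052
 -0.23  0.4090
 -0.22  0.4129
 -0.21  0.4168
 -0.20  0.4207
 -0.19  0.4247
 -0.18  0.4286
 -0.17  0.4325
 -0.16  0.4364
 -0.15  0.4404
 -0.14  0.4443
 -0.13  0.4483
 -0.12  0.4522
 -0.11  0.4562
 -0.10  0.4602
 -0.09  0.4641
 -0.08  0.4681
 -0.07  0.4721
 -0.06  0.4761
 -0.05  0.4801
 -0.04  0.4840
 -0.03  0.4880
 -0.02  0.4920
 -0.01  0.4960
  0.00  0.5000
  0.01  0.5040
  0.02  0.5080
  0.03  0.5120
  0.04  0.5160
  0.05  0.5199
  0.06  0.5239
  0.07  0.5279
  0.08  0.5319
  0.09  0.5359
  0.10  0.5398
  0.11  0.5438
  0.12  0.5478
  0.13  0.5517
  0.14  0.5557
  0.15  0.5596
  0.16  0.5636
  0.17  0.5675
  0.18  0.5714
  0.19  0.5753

£3.15

σ√T = 0.26·√2 = 0.3677
d₁ = [ln(23/24) + (0.03 + ½·0.26²)·2] / (σ√T) = (-0.0426 + 0.1276) / 0.3677 = 0.2313 → 0.23
d₂ = 0.2313 − 0.3677 = -0.1364 → -0.14
exp(−rT) = exp(−0.03·2) = 0.9418
N(−d₂) = N(0.14) = 0.5557;  N(−d₁) = N(-0.23) = 0.4090
P = 24·0.9418·0.5557 − 23·0.4090 = 12.5606 − 9.4070 = 3.1536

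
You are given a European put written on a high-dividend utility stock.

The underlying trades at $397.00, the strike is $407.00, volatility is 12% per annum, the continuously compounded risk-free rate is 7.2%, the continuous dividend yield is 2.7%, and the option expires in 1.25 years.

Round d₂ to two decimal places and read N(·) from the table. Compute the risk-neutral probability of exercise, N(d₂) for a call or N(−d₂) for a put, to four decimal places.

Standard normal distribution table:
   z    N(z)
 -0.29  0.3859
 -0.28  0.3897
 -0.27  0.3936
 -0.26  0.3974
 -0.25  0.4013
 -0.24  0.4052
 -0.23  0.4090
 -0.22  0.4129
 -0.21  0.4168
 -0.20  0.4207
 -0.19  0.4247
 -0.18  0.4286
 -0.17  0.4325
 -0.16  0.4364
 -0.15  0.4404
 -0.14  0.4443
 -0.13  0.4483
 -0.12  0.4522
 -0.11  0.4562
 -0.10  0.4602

0.4325

T = 1.25;  σ√T = 0.1342
d₁ = [ln(397/407) + (0.072 − 0.027 + 0.12²/2)·1.25] / 0.1342 = [-0.0249 + 0.0653] / 0.1342 = 0.3009 which rounds to 0.30
d₂ = d₁ − σ√T = 0.3009 − 0.1342 = 0.1668 which rounds to 0.17
Risk-neutral Pr[S_T < K] = N(−d₂) = N(-0.17) = 0.4325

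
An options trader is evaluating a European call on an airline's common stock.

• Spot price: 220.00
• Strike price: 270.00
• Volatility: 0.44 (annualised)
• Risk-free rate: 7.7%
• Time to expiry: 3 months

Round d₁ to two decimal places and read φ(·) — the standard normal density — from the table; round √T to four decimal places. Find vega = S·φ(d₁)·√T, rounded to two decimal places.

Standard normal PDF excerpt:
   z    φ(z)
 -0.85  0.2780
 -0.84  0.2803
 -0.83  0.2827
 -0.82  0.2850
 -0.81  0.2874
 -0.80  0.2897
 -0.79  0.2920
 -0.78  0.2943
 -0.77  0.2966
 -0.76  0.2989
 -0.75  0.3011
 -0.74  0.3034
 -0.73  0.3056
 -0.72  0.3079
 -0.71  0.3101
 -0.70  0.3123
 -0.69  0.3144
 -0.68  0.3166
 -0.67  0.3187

33.62

T = 0.25;  σ√T = 0.2200
d₁ = [ln(220/270) + (0.077 + 0.44²/2)·0.25] / 0.2200 = [-0.2048 + 0.0435] / 0.2200 = -0.7334 ≈ -0.73
√T = √0.25 = 0.5000
φ(d₁) = φ(-0.73) = 0.3056
vega = S·φ(d₁)·√T = 220·0.3056·0.5000 = 33.6160
(The put has the same vega.)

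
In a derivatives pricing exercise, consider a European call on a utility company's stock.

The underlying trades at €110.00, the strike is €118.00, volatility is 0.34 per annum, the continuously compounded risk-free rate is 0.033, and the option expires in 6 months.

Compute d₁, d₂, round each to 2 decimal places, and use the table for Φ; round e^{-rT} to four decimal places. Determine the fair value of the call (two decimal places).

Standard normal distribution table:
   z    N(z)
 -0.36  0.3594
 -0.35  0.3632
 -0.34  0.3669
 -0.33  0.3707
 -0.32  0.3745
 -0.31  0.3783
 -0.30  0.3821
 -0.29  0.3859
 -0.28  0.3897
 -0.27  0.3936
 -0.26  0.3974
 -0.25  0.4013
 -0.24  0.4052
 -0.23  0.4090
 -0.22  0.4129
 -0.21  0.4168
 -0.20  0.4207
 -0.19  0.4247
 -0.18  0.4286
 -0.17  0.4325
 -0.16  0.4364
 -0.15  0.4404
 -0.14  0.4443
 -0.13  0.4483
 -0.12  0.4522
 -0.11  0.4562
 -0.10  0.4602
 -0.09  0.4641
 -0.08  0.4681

€8.04

σ√T = 0.34 × 0.7071 = 0.2404
d₁ = [ln(110/118) + (0.033 + 0.34²/2)·0.5] / 0.2404 = [-0.0702 + 0.0454] / 0.2404 = -0.1032 → -0.10
d₂ = d₁ − σ√T = -0.1032 − 0.2404 = -0.3436 → -0.34
e^(−rT) = e^(−0.033·0.5) = 0.9836
C = 110·N(-0.10) − 118·0.9836·N(-0.34) = 110·0.4602 − 118·0.9836·0.3669 = 50.6220 − 42.5842 = 8.0378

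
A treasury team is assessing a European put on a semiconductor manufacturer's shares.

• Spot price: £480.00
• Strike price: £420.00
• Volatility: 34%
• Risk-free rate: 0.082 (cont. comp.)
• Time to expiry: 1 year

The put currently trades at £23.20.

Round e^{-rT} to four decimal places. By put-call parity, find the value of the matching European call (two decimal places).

£116.25

exp(−rT) = exp(−0.082·1) = 0.9213
Put-call parity: C − P = S − K·e^(−rT) = 480 − 420·0.9213 = 480 − 386.9460 = 93.0540
C = P + (C − P) = 23.20 + (93.0540) = 116.2540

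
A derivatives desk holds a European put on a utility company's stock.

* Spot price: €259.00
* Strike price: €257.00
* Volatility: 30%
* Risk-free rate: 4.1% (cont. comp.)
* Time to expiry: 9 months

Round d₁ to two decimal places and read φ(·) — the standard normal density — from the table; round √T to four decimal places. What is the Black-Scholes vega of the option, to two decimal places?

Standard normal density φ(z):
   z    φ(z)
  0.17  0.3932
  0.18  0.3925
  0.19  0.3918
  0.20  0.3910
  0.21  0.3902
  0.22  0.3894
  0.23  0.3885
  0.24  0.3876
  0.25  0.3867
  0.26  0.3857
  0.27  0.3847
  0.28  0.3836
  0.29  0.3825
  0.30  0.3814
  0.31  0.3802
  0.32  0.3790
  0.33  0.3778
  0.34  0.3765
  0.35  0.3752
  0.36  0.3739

σ√T = 0.3 × 0.8660 = 0.2598
d₁ = [ln(259/257) + (0.041 + ½·0.3²)·0.75] / (σ√T) = (0.0078 + 0.0645) / 0.2598 = 0.2781 ⇒ 0.28
√T = √0.75 = 0.8660
φ(d₁) = φ(0.28) = 0.3836
vega = S·φ(d₁)·√T = 259·0.3836·0.8660 = 86.0392

86.04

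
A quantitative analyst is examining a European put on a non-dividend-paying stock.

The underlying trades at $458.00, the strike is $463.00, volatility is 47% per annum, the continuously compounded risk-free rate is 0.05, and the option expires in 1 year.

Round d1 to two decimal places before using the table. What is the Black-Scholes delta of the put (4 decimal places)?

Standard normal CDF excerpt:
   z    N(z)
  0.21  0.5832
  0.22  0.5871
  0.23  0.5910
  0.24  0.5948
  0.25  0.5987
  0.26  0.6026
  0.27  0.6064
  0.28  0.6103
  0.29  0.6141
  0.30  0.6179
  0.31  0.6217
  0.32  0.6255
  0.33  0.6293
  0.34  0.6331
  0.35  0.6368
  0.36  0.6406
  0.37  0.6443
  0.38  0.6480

σ√T = 0.47 × 1.0000 = 0.4700
d₁ = [ln(458/463) + (0.05 + 0.47²/2)·1] / 0.4700 = [-0.0109 + 0.1604] / 0.4700 = 0.3183 ≈ 0.32
N(d₁) = N(0.32) = 0.6255
Δ_put = N(d₁) − 1 = 0.6255 − 1 = -0.3745

-0.3745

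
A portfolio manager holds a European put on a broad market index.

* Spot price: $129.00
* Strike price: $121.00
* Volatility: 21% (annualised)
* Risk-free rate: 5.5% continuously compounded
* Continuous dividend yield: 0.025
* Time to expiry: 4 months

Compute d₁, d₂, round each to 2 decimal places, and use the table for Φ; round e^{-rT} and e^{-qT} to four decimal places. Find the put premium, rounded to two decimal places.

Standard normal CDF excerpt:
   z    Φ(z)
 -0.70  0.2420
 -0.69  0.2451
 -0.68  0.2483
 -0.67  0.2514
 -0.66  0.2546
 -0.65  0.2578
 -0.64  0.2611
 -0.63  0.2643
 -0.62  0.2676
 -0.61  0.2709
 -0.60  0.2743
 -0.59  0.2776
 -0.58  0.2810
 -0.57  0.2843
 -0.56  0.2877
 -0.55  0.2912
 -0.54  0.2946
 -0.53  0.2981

$2.43

σ√T = 0.21·√0.3333 = 0.1212
d₁ = [ln(129/121) + (0.055 − 0.025 + 0.21²/2)·0.3333] / 0.1212 = [0.0640 + 0.0173] / 0.1212 = 0.6711 which rounds to 0.67
d₂ = d₁ − σ√T = 0.6711 − 0.1212 = 0.5499 which rounds to 0.55
e^(−qT) = e^(−0.025·0.3333) = 0.9917;  e^(−rT) = e^(−0.055·0.3333) = 0.9818
N(−d₂) = N(-0.55) = 0.2912;  N(−d₁) = N(-0.67) = 0.2514
P = 121·0.9818·0.2912 − 129·0.9917·0.2514 = 34.5939 − 32.1614 = 2.4325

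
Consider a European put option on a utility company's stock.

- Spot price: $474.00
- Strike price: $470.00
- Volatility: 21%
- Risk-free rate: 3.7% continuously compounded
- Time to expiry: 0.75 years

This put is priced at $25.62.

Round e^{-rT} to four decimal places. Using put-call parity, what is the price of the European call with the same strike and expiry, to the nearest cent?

$42.50

e^(−rT) = e^(−0.037·0.75) = 0.9726
Put-call parity: C − P = S − K·e^(−rT) = 474 − 470·0.9726 = 474 − 457.1220 = 16.8780
C = P + (C − P) = 25.62 + (16.8780) = 42.4980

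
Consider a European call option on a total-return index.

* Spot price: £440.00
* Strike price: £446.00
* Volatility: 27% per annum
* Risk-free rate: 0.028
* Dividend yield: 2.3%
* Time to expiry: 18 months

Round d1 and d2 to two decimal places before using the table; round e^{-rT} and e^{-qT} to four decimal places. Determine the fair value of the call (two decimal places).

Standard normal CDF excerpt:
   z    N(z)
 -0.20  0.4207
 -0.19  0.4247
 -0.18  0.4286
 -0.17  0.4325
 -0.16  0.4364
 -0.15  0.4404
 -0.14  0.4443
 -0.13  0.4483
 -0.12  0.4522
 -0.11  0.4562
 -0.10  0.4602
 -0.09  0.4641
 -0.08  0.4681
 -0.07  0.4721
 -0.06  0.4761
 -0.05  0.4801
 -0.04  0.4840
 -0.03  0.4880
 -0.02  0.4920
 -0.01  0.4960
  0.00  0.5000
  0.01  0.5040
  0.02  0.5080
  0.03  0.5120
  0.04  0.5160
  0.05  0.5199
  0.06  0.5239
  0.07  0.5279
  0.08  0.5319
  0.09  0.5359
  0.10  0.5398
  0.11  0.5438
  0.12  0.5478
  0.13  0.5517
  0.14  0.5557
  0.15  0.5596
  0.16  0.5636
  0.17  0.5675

σ√T = 0.27·√1.5 = 0.3307
d₁ = [ln(440/446) + (0.028 − 0.023 + 0.27²/2)·1.5] / 0.3307 = [-0.0135 + 0.0622] / 0.3307 = 0.1471 ⇒ 0.15
d₂ = d₁ − σ√T = 0.1471 − 0.3307 = -0.1836 ⇒ -0.18
exp(−qT) = exp(−0.023·1.5) = 0.9661;  exp(−rT) = exp(−0.028·1.5) = 0.9589
N(d₁) = N(0.15) = 0.5596;  N(d₂) = N(-0.18) = 0.4286
C = 440·0.9661·0.5596 − 446·0.9589·0.4286 = 237.8770 − 183.2991 = 54.5779

£54.58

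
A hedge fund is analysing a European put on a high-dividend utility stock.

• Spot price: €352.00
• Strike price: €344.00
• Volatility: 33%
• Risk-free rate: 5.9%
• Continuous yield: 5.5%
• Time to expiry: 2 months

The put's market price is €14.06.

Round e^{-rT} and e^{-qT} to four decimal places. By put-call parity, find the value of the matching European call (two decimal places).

€22.23

exp(−qT) = exp(−0.055·0.1667) = 0.9909;  exp(−rT) = exp(−0.059·0.1667) = 0.9902
Put-call parity: C − P = S·e^(−qT) − K·e^(−rT) = 352·0.9909 − 344·0.9902 = 348.7968 − 340.6288 = 8.1680
C = P + (C − P) = 14.06 + (8.1680) = 22.2280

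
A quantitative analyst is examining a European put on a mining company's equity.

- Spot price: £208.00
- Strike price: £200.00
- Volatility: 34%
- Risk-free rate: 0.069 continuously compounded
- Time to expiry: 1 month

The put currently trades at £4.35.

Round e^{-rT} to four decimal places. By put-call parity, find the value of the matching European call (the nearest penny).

£13.49

exp(−rT) = exp(−0.069·0.08333) = 0.9943
Put-call parity: C − P = S − K·e^(−rT) = 208 − 200·0.9943 = 208 − 198.8600 = 9.1400
C = P + (C − P) = 4.35 + (9.1400) = 13.4900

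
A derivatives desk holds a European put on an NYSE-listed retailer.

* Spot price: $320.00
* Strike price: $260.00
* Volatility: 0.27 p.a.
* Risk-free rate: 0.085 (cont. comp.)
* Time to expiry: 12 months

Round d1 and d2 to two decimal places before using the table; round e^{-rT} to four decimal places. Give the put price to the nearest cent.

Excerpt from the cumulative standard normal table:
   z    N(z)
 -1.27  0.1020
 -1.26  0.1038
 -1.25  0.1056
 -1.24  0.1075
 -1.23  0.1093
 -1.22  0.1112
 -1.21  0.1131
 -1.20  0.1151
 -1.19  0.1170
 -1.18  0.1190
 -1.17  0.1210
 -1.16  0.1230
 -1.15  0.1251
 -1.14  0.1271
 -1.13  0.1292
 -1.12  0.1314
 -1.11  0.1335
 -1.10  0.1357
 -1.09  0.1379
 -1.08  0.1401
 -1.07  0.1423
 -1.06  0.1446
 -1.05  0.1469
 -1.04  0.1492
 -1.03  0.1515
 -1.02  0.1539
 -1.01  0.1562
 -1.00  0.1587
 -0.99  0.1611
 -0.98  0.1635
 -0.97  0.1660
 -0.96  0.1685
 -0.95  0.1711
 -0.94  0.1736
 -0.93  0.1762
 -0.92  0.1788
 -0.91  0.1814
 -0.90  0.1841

σ√T = 0.27 × 1.0000 = 0.2700
ln(S/K) + (r + σ²/2)T = ln(320/260) + (0.085 + 0.27²/2)·1 = 0.2076 + 0.1215 = 0.3291
d₁ = 0.3291 / 0.2700 = 1.2188 ≈ 1.22
d₂ = d₁ − σ√T = 1.2188 − 0.2700 = 0.9488 ≈ 0.95
exp(−rT) = exp(−0.085·1) = 0.9185
N(−d₂) = N(-0.95) = 0.1711;  N(−d₁) = N(-1.22) = 0.1112
P = 260·0.9185·0.1711 − 320·0.1112 = 40.8604 − 35.5840 = 5.2764

$5.28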